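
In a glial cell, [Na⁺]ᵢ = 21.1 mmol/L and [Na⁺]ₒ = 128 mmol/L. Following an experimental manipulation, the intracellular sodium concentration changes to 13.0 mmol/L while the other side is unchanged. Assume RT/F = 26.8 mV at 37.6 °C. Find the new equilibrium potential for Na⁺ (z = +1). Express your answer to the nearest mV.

After the shift: [Na⁺]_out = 128, [Na⁺]_in = 13.0 mmol/L.
E_new = (26.8/1)·ln(128/13.0) = 26.80 · (2.2871) = 61.29 mV

61 mV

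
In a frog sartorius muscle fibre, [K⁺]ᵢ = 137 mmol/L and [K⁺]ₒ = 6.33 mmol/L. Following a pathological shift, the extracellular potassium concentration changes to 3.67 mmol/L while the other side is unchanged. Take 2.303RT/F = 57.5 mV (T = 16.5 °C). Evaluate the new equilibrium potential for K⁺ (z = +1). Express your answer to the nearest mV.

After the shift: [K⁺]_out = 3.67, [K⁺]_in = 137 mmol/L.
E_new = (57.5/1)·log₁₀(3.67/137) = 57.50 · (-1.5721) = -90.39 mV

-90 mV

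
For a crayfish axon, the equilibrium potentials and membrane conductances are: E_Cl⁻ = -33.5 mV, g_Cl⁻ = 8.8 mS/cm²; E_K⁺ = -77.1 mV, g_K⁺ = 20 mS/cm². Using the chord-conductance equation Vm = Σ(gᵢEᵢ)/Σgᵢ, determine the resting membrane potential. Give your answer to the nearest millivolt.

-64 mV

Σ gᵢEᵢ = 8.8·(-33.5) + 20·(-77.1) = -1836.80
Σ gᵢ = 8.8 + 20 = 28.8
Vm = -1836.80 / 28.8 = -63.78 mV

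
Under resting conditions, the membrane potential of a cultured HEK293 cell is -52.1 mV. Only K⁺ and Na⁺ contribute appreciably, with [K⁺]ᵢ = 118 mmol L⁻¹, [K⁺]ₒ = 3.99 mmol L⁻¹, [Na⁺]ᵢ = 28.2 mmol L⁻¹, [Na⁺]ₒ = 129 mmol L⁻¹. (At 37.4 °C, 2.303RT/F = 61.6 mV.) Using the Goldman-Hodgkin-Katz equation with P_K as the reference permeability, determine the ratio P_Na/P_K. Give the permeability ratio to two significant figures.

0.10

Let α = P_Na/P_K. GHK: Vm = 61.6·log₁₀[(Kₒ + α·Naₒ)/(Kᵢ + α·Naᵢ)].
10^(Vm/61.6) = 10^(-52.1/61.6) = 0.14263
So 0.14263·(Kᵢ + α·Naᵢ) = Kₒ + α·Naₒ → α = (0.14263·118.0 − 3.99) / (129.0 − 0.14263·28.2)
α = (16.83 − 3.99) / (129.0 − 4.022) = 12.84/125 = 0.1027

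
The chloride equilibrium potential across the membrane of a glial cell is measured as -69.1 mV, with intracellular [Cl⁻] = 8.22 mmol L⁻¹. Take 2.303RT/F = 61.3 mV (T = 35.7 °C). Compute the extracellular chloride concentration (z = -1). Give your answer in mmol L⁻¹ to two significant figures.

Nernst: E = (61.3/-1) · log₁₀([out]/[in]), so log₁₀([out]/[in]) = -69.1 × -1 / 61.3 = 1.1272.
[out]/[in] = 10^(1.1272) = 13.4.
[out] = 13.4 × 8.22 = 110.2 mmol L⁻¹.

110 mmol L⁻¹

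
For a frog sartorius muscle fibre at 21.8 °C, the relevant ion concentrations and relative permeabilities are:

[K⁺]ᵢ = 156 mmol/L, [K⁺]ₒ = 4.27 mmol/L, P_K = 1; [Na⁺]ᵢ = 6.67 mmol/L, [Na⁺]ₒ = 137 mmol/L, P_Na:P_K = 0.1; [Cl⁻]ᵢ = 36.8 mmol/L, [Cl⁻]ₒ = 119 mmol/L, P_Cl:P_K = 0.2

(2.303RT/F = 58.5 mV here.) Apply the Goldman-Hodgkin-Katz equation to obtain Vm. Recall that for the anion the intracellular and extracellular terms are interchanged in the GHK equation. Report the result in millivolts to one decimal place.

-49.9 mV

Vm = 58.5 · log₁₀[(Σ P·[cation]ₒ + Σ P·[anion]ᵢ) / (Σ P·[cation]ᵢ + Σ P·[anion]ₒ)]
Numerator = 1×4.27 + 0.1×137 + 0.2×36.8 = 25.33
Denominator = 1×156 + 0.1×6.67 + 0.2×119 = 180.5
Vm = 58.5 · log₁₀(0.14036) = 58.5 × (-0.8528) = -49.89 mV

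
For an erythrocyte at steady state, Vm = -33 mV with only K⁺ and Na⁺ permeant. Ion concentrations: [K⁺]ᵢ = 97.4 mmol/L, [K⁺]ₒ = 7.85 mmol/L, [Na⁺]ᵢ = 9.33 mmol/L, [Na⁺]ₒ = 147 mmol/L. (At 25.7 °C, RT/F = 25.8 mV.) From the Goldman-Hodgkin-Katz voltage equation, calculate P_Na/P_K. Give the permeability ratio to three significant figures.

0.133

Let α = P_Na/P_K. GHK: Vm = 25.8·ln[(Kₒ + α·Naₒ)/(Kᵢ + α·Naᵢ)].
e^(Vm/25.8) = e^(-33.0/25.8) = 0.2783
So 0.2783·(Kᵢ + α·Naᵢ) = Kₒ + α·Naₒ → α = (0.2783·97.4 − 7.85) / (147.0 − 0.2783·9.33)
α = (27.11 − 7.85) / (147.0 − 2.597) = 19.26/144.4 = 0.1333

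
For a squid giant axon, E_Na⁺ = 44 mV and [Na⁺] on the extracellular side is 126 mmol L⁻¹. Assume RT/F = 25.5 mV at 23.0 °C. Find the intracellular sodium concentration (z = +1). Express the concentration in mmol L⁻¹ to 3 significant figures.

Nernst: E = (25.5/1) · ln([out]/[in]), so ln([out]/[in]) = 44.0 × 1 / 25.5 = 1.7255.
[out]/[in] = e^(1.7255) = 5.615.
[in] = 126 / 5.615 = 22.44 mmol L⁻¹.

22.4 mmol L⁻¹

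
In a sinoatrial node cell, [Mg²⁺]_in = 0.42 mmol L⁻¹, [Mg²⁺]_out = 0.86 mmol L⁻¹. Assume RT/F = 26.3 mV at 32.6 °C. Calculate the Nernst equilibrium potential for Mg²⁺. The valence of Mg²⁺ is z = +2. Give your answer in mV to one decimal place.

E = (26.3/z) · ln([Mg²⁺]_out/[Mg²⁺]_in) with z = +2.
= (26.3/2) · ln(0.86/0.42) = 13.15 · ln(2.048)
= 13.15 · (0.7167) = 9.42 mV

9.4 mV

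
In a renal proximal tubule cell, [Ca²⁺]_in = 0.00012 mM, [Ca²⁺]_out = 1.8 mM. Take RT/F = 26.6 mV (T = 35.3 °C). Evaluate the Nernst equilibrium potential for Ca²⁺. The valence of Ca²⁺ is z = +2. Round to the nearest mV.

128 mV

E = (26.6/z) · ln([Ca²⁺]_out/[Ca²⁺]_in) with z = +2.
= (26.6/2) · ln(1.8/0.00012) = 13.30 · ln(1.5e+04)
= 13.30 · (9.6158) = 127.89 mV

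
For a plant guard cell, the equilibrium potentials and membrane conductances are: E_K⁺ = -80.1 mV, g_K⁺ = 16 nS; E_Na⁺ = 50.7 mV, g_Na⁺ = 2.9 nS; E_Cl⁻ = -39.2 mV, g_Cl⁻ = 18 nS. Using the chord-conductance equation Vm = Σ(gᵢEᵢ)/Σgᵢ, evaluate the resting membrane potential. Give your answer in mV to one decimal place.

-49.9 mV

Σ gᵢEᵢ = 16·(-80.1) + 2.9·(50.7) + 18·(-39.2) = -1840.17
Σ gᵢ = 16 + 2.9 + 18 = 36.9
Vm = -1840.17 / 36.9 = -49.87 mV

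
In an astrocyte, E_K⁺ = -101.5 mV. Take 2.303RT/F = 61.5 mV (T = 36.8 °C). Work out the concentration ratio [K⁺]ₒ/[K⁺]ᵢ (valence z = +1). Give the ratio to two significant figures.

0.022

log₁₀([out]/[in]) = E·z/(61.5) = -101.5 × 1 / 61.5 = -1.6504
[out]/[in] = 10^(-1.6504) = 0.02237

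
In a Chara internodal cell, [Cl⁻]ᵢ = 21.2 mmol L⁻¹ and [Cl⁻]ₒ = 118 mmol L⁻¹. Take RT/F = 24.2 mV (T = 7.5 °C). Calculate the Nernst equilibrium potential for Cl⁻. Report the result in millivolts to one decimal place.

-41.5 mV

E = (24.2/z) · ln([Cl⁻]_out/[Cl⁻]_in) with z = -1.
For an anion, dividing by z = -1 reverses the sign.
= (24.2/-1) · ln(118/21.2) = -24.20 · ln(5.566)
= -24.20 · (1.7167) = -41.54 mV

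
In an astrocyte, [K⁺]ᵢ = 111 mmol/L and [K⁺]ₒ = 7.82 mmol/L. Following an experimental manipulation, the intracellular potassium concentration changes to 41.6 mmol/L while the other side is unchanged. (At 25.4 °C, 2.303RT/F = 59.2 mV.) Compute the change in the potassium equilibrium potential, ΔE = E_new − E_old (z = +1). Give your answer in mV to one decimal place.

E_old = (59.2/1)·log₁₀(7.82/111) = -68.21 mV
E_new = (59.2/1)·log₁₀(7.82/41.6) = -42.97 mV
ΔE = -42.97 − (-68.21) = 25.23 mV

25.2 mV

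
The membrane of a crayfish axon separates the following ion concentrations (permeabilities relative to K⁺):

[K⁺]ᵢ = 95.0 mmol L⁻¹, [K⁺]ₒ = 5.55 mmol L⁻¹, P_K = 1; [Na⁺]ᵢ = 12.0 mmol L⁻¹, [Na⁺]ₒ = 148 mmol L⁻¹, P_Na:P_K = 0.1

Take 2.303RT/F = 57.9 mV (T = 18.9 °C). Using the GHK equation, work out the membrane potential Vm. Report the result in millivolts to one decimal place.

-39.1 mV

Vm = 57.9 · log₁₀[(Σ P·[cation]ₒ + Σ P·[anion]ᵢ) / (Σ P·[cation]ᵢ + Σ P·[anion]ₒ)]
Numerator = 1×5.55 + 0.1×148 = 20.35
Denominator = 1×95.0 + 0.1×12.0 = 96.2
Vm = 57.9 · log₁₀(0.21154) = 57.9 × (-0.6746) = -39.06 mV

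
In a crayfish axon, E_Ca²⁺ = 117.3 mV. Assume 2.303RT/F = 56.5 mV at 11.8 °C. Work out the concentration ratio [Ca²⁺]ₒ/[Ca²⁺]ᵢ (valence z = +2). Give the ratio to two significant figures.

log₁₀([out]/[in]) = E·z/(56.5) = 117.3 × 2 / 56.5 = 4.1522
[out]/[in] = 10^(4.1522) = 1.42e+04

14000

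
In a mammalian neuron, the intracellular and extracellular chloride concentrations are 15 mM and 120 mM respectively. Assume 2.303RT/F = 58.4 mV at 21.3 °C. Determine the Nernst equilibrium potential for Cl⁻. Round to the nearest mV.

E = (58.4/z) · log₁₀([Cl⁻]_out/[Cl⁻]_in) with z = -1.
For an anion, dividing by z = -1 reverses the sign.
= (58.4/-1) · log₁₀(120/15) = -58.40 · log₁₀(8)
= -58.40 · (0.9031) = -52.74 mV

-53 mV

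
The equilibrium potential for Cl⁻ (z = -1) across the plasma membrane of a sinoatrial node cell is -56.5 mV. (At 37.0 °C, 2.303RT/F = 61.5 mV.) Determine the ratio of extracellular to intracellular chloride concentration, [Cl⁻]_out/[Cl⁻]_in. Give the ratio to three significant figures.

log₁₀([out]/[in]) = E·z/(61.5) = -56.5 × -1 / 61.5 = 0.9187
[out]/[in] = 10^(0.9187) = 8.293

8.29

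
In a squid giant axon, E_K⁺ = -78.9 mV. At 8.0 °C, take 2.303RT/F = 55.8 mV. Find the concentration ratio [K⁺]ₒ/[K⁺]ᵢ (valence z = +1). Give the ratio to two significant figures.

log₁₀([out]/[in]) = E·z/(55.8) = -78.9 × 1 / 55.8 = -1.4140
[out]/[in] = 10^(-1.4140) = 0.03855

0.039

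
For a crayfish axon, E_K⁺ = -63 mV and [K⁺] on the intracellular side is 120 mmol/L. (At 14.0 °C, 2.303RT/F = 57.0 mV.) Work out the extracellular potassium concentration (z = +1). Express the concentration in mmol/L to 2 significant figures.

Nernst: E = (57.0/1) · log₁₀([out]/[in]), so log₁₀([out]/[in]) = -63.0 × 1 / 57.0 = -1.1053.
[out]/[in] = 10^(-1.1053) = 0.07848.
[out] = 0.07848 × 120 = 9.417 mmol/L.

9.4 mmol/L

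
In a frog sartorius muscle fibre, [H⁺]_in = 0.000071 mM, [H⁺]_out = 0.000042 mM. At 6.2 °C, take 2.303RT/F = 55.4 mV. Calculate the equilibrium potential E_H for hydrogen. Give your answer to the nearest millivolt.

-13 mV

E = (55.4/z) · log₁₀([H⁺]_out/[H⁺]_in) with z = +1.
= (55.4/1) · log₁₀(0.000042/0.000071) = 55.40 · log₁₀(0.5915)
= 55.40 · (-0.2280) = -12.63 mV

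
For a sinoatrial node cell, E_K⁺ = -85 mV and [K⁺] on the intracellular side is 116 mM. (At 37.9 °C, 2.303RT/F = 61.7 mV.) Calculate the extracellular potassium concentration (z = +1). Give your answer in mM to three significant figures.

Nernst: E = (61.7/1) · log₁₀([out]/[in]), so log₁₀([out]/[in]) = -85.0 × 1 / 61.7 = -1.3776.
[out]/[in] = 10^(-1.3776) = 0.04191.
[out] = 0.04191 × 116 = 4.862 mM.

4.86 mM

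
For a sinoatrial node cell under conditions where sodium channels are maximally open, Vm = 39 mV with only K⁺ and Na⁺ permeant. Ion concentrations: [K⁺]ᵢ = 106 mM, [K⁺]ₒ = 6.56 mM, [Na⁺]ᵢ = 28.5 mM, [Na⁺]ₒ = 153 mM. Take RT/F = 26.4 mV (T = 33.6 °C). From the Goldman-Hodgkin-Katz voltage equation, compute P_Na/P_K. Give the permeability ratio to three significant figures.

16.3

Let α = P_Na/P_K. GHK: Vm = 26.4·ln[(Kₒ + α·Naₒ)/(Kᵢ + α·Naᵢ)].
e^(Vm/26.4) = e^(39.0/26.4) = 4.381
So 4.381·(Kᵢ + α·Naᵢ) = Kₒ + α·Naₒ → α = (4.381·106.0 − 6.56) / (153.0 − 4.381·28.5)
α = (464.4 − 6.56) / (153.0 − 124.9) = 457.8/28.14 = 16.27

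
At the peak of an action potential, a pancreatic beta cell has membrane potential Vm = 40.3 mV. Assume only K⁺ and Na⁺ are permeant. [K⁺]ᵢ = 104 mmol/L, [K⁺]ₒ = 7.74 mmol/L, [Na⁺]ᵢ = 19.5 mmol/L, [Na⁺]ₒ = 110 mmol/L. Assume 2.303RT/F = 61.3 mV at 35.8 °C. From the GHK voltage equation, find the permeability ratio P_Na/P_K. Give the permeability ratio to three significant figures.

21.7

Let α = P_Na/P_K. GHK: Vm = 61.3·log₁₀[(Kₒ + α·Naₒ)/(Kᵢ + α·Naᵢ)].
10^(Vm/61.3) = 10^(40.3/61.3) = 4.5438
So 4.5438·(Kᵢ + α·Naᵢ) = Kₒ + α·Naₒ → α = (4.5438·104.0 − 7.74) / (110.0 − 4.5438·19.5)
α = (472.6 − 7.74) / (110.0 − 88.6) = 464.8/21.4 = 21.73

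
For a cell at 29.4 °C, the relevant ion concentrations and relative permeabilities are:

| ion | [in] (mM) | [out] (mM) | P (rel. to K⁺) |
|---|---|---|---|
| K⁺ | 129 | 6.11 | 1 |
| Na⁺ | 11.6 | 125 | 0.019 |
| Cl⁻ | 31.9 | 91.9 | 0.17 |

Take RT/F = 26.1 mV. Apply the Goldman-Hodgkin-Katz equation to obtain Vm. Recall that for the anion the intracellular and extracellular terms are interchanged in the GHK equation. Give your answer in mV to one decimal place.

-61.2 mV

Vm = 26.1 · ln[(Σ P·[cation]ₒ + Σ P·[anion]ᵢ) / (Σ P·[cation]ᵢ + Σ P·[anion]ₒ)]
Numerator = 1×6.11 + 0.019×125 + 0.17×31.9 = 13.91
Denominator = 1×129 + 0.019×11.6 + 0.17×91.9 = 144.8
Vm = 26.1 · ln(0.096021) = 26.1 × (-2.3432) = -61.16 mV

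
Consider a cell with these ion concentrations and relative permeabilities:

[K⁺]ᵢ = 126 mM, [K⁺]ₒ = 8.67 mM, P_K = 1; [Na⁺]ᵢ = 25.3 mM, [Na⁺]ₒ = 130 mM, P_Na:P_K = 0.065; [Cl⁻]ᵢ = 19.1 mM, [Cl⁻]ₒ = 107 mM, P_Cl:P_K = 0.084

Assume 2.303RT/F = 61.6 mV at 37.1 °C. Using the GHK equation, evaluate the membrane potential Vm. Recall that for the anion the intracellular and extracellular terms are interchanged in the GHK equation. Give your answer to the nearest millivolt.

-53 mV

Vm = 61.6 · log₁₀[(Σ P·[cation]ₒ + Σ P·[anion]ᵢ) / (Σ P·[cation]ᵢ + Σ P·[anion]ₒ)]
Numerator = 1×8.67 + 0.065×130 + 0.084×19.1 = 18.72
Denominator = 1×126 + 0.065×25.3 + 0.084×107 = 136.6
Vm = 61.6 · log₁₀(0.13704) = 61.6 × (-0.8631) = -53.17 mV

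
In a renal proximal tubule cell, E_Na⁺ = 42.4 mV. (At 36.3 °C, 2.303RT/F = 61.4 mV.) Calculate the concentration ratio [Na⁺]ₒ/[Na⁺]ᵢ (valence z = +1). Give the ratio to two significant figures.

log₁₀([out]/[in]) = E·z/(61.4) = 42.4 × 1 / 61.4 = 0.6906
[out]/[in] = 10^(0.6906) = 4.904

4.9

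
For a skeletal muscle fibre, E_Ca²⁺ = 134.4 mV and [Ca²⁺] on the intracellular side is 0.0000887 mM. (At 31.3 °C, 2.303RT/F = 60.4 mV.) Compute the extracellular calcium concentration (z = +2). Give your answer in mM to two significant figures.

Nernst: E = (60.4/2) · log₁₀([out]/[in]), so log₁₀([out]/[in]) = 134.4 × 2 / 60.4 = 4.4503.
[out]/[in] = 10^(4.4503) = 2.821e+04.
[out] = 2.821e+04 × 0.0000887 = 2.502 mM.

2.5 mM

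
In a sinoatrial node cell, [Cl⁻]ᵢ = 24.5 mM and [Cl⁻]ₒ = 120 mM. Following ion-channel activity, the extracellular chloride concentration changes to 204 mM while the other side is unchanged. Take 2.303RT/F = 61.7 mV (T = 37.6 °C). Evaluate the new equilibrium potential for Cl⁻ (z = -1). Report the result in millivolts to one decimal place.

After the shift: [Cl⁻]_out = 204, [Cl⁻]_in = 24.5 mM.
E_new = (61.7/-1)·log₁₀(204/24.5) = -61.70 · (0.9205) = -56.79 mV

-56.8 mV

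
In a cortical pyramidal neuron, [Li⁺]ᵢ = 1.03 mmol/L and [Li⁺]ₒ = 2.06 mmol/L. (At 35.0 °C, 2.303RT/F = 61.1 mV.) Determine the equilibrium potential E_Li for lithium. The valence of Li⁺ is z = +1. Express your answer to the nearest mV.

E = (61.1/z) · log₁₀([Li⁺]_out/[Li⁺]_in) with z = +1.
= (61.1/1) · log₁₀(2.06/1.03) = 61.10 · log₁₀(2)
= 61.10 · (0.3010) = 18.39 mV

18 mV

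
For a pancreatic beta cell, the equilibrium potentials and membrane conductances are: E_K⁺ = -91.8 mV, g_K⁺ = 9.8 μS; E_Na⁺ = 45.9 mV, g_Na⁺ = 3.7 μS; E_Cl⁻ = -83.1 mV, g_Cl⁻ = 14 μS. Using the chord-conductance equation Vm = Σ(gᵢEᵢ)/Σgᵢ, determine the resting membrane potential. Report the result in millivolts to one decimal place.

-68.8 mV

Σ gᵢEᵢ = 9.8·(-91.8) + 3.7·(45.9) + 14·(-83.1) = -1893.21
Σ gᵢ = 9.8 + 3.7 + 14 = 27.5
Vm = -1893.21 / 27.5 = -68.84 mV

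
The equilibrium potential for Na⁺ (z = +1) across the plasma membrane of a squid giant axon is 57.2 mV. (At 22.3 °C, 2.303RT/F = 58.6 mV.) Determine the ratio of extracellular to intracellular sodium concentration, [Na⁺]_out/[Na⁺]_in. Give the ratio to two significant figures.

9.5

log₁₀([out]/[in]) = E·z/(58.6) = 57.2 × 1 / 58.6 = 0.9761
[out]/[in] = 10^(0.9761) = 9.465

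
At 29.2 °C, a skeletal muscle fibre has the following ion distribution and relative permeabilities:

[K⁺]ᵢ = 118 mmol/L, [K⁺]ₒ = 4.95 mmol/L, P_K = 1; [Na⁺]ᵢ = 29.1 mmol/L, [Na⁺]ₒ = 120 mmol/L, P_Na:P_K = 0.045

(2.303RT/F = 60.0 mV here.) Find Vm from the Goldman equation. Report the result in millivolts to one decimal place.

-63.7 mV

Vm = 60.0 · log₁₀[(Σ P·[cation]ₒ + Σ P·[anion]ᵢ) / (Σ P·[cation]ᵢ + Σ P·[anion]ₒ)]
Numerator = 1×4.95 + 0.045×120 = 10.35
Denominator = 1×118 + 0.045×29.1 = 119.3
Vm = 60.0 · log₁₀(0.086749) = 60.0 × (-1.0617) = -63.70 mV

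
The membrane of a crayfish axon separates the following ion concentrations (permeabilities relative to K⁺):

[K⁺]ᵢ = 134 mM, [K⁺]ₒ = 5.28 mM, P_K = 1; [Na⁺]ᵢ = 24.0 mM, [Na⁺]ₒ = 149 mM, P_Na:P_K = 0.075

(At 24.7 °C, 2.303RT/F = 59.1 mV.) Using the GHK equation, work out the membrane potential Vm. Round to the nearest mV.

-54 mV

Vm = 59.1 · log₁₀[(Σ P·[cation]ₒ + Σ P·[anion]ᵢ) / (Σ P·[cation]ᵢ + Σ P·[anion]ₒ)]
Numerator = 1×5.28 + 0.075×149 = 16.45
Denominator = 1×134 + 0.075×24.0 = 135.8
Vm = 59.1 · log₁₀(0.12117) = 59.1 × (-0.9166) = -54.17 mV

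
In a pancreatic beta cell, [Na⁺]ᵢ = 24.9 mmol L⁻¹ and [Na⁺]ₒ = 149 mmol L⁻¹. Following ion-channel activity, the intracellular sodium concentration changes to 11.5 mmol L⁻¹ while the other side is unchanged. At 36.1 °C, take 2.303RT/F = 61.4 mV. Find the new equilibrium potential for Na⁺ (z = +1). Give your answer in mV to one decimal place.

After the shift: [Na⁺]_out = 149, [Na⁺]_in = 11.5 mmol L⁻¹.
E_new = (61.4/1)·log₁₀(149/11.5) = 61.40 · (1.1125) = 68.31 mV

68.3 mV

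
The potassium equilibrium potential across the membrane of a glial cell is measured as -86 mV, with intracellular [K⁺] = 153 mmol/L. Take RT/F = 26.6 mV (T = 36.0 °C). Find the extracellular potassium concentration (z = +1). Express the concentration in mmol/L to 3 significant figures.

Nernst: E = (26.6/1) · ln([out]/[in]), so ln([out]/[in]) = -86.0 × 1 / 26.6 = -3.2331.
[out]/[in] = e^(-3.2331) = 0.03944.
[out] = 0.03944 × 153 = 6.034 mmol/L.

6.03 mmol/L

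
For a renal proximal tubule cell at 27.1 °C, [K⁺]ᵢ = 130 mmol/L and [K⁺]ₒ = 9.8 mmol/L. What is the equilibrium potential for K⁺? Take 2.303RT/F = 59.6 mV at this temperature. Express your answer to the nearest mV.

E = (59.6/z) · log₁₀([K⁺]_out/[K⁺]_in) with z = +1.
= (59.6/1) · log₁₀(9.8/130) = 59.60 · log₁₀(0.07538)
= 59.60 · (-1.1227) = -66.91 mV

-67 mV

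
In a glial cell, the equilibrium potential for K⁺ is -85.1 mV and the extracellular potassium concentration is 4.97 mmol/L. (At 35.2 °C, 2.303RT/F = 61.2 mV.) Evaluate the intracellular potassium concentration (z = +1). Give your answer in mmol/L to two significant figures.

120 mmol/L

Nernst: E = (61.2/1) · log₁₀([out]/[in]), so log₁₀([out]/[in]) = -85.1 × 1 / 61.2 = -1.3905.
[out]/[in] = 10^(-1.3905) = 0.04069.
[in] = 4.97 / 0.04069 = 122.1 mmol/L.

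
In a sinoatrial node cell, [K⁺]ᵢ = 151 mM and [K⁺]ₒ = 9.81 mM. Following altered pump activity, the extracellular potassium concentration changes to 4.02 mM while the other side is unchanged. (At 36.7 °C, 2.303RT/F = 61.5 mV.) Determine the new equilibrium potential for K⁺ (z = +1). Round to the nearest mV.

After the shift: [K⁺]_out = 4.02, [K⁺]_in = 151 mM.
E_new = (61.5/1)·log₁₀(4.02/151) = 61.50 · (-1.5748) = -96.85 mV

-97 mV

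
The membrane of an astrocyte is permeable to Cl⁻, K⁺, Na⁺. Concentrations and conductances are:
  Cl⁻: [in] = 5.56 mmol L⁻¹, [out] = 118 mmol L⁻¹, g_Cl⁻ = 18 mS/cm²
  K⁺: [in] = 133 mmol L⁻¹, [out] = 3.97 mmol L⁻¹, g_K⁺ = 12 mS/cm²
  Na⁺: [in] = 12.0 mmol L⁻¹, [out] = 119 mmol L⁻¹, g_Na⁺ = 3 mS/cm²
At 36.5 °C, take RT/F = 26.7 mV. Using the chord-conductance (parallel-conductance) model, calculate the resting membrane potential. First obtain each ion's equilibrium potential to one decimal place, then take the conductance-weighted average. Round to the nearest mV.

E_Cl⁻ = (26.7/-1)·ln(118/5.56) = -81.6 mV
E_K⁺ = (26.7/1)·ln(3.97/133) = -93.8 mV
E_Na⁺ = (26.7/1)·ln(119/12.0) = 61.3 mV
Vm = (Σ gᵢEᵢ)/(Σ gᵢ) = (18·-81.6 + 12·-93.8 + 3·61.3) / (18 + 12 + 3)
= -2410.50 / 33 = -73.05 mV

-73 mV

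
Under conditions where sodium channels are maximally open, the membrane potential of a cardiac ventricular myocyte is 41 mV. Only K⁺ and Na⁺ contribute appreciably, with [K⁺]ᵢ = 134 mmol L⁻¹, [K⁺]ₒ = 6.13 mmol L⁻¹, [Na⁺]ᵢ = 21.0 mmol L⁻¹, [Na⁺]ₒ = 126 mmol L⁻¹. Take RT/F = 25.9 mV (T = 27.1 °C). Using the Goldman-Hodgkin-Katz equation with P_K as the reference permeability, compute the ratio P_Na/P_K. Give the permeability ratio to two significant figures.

27

Let α = P_Na/P_K. GHK: Vm = 25.9·ln[(Kₒ + α·Naₒ)/(Kᵢ + α·Naᵢ)].
e^(Vm/25.9) = e^(41.0/25.9) = 4.8696
So 4.8696·(Kᵢ + α·Naᵢ) = Kₒ + α·Naₒ → α = (4.8696·134.0 − 6.13) / (126.0 − 4.8696·21.0)
α = (652.5 − 6.13) / (126.0 − 102.3) = 646.4/23.74 = 27.23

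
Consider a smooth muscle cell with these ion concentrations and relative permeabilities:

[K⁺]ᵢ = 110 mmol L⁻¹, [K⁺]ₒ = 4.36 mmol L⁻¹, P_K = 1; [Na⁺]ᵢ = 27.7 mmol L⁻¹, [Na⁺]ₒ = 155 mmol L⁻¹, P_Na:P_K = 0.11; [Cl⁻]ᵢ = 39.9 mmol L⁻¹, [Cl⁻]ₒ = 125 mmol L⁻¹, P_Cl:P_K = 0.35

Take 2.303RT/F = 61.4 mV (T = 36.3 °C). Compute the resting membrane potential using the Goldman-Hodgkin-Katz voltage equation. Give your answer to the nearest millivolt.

-40 mV

Vm = 61.4 · log₁₀[(Σ P·[cation]ₒ + Σ P·[anion]ᵢ) / (Σ P·[cation]ᵢ + Σ P·[anion]ₒ)]
Numerator = 1×4.36 + 0.11×155 + 0.35×39.9 = 35.38
Denominator = 1×110 + 0.11×27.7 + 0.35×125 = 156.8
Vm = 61.4 · log₁₀(0.22561) = 61.4 × (-0.6466) = -39.70 mV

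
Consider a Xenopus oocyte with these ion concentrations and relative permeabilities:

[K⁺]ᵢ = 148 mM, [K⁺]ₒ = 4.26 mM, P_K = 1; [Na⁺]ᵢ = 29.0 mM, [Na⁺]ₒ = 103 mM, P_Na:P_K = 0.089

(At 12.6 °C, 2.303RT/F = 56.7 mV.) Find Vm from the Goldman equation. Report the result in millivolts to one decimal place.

Vm = 56.7 · log₁₀[(Σ P·[cation]ₒ + Σ P·[anion]ᵢ) / (Σ P·[cation]ᵢ + Σ P·[anion]ₒ)]
Numerator = 1×4.26 + 0.089×103 = 13.43
Denominator = 1×148 + 0.089×29.0 = 150.6
Vm = 56.7 · log₁₀(0.089168) = 56.7 × (-1.0498) = -59.52 mV

-59.5 mV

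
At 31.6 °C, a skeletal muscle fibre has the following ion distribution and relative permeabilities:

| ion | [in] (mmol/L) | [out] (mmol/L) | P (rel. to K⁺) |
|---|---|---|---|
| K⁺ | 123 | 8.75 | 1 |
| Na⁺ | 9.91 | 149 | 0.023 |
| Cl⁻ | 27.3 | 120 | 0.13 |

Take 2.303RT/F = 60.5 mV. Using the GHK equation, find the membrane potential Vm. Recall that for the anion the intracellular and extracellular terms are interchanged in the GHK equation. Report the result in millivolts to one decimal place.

-57.2 mV

Vm = 60.5 · log₁₀[(Σ P·[cation]ₒ + Σ P·[anion]ᵢ) / (Σ P·[cation]ᵢ + Σ P·[anion]ₒ)]
Numerator = 1×8.75 + 0.023×149 + 0.13×27.3 = 15.73
Denominator = 1×123 + 0.023×9.91 + 0.13×120 = 138.8
Vm = 60.5 · log₁₀(0.11328) = 60.5 × (-0.9459) = -57.22 mV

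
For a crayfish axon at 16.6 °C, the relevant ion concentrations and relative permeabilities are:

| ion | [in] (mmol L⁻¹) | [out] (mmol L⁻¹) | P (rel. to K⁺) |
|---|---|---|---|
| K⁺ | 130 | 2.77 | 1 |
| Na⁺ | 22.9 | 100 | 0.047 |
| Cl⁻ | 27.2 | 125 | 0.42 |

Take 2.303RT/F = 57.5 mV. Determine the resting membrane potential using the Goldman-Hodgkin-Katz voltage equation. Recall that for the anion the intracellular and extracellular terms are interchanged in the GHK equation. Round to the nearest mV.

-57 mV

Vm = 57.5 · log₁₀[(Σ P·[cation]ₒ + Σ P·[anion]ᵢ) / (Σ P·[cation]ᵢ + Σ P·[anion]ₒ)]
Numerator = 1×2.77 + 0.047×100 + 0.42×27.2 = 18.89
Denominator = 1×130 + 0.047×22.9 + 0.42×125 = 183.6
Vm = 57.5 · log₁₀(0.10292) = 57.5 × (-0.9875) = -56.78 mV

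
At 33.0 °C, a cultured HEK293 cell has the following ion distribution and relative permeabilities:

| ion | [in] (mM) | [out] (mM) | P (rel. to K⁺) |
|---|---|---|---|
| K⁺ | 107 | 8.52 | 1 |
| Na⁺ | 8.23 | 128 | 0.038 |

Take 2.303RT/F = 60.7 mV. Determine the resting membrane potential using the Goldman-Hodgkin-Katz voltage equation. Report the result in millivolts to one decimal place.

-54.9 mV

Vm = 60.7 · log₁₀[(Σ P·[cation]ₒ + Σ P·[anion]ᵢ) / (Σ P·[cation]ᵢ + Σ P·[anion]ₒ)]
Numerator = 1×8.52 + 0.038×128 = 13.38
Denominator = 1×107 + 0.038×8.23 = 107.3
Vm = 60.7 · log₁₀(0.12472) = 60.7 × (-0.9041) = -54.88 mV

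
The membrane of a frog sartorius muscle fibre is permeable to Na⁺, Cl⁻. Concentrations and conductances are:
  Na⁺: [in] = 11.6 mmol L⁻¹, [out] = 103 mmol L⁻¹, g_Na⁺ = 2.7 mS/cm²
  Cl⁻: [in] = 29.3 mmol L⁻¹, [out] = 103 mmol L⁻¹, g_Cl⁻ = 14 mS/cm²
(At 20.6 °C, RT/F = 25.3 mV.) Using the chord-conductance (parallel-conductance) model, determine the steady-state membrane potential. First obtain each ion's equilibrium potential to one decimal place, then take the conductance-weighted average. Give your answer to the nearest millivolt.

E_Na⁺ = (25.3/1)·ln(103/11.6) = 55.2 mV
E_Cl⁻ = (25.3/-1)·ln(103/29.3) = -31.8 mV
Vm = (Σ gᵢEᵢ)/(Σ gᵢ) = (2.7·55.2 + 14·-31.8) / (2.7 + 14)
= -296.16 / 16.7 = -17.73 mV

-18 mV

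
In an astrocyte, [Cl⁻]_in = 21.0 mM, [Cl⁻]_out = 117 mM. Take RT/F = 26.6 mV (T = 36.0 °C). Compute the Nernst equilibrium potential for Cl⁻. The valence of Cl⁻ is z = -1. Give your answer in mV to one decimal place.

-45.7 mV

E = (26.6/z) · ln([Cl⁻]_out/[Cl⁻]_in) with z = -1.
For an anion, dividing by z = -1 reverses the sign.
= (26.6/-1) · ln(117/21.0) = -26.60 · ln(5.571)
= -26.60 · (1.7177) = -45.69 mV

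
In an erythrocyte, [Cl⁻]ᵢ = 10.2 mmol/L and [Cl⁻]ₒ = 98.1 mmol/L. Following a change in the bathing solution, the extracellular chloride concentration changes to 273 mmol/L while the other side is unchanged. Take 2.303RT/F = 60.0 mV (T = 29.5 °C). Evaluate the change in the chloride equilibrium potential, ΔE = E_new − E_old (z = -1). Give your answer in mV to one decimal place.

E_old = (60.0/-1)·log₁₀(98.1/10.2) = -58.98 mV
E_new = (60.0/-1)·log₁₀(273/10.2) = -85.65 mV
ΔE = -85.65 − (-58.98) = -26.67 mV

-26.7 mV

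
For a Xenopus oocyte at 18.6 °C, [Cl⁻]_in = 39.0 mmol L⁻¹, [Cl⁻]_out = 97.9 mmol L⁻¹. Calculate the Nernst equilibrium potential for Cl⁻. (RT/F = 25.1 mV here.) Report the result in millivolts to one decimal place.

E = (25.1/z) · ln([Cl⁻]_out/[Cl⁻]_in) with z = -1.
For an anion, dividing by z = -1 reverses the sign.
= (25.1/-1) · ln(97.9/39.0) = -25.10 · ln(2.51)
= -25.10 · (0.9204) = -23.10 mV

-23.1 mV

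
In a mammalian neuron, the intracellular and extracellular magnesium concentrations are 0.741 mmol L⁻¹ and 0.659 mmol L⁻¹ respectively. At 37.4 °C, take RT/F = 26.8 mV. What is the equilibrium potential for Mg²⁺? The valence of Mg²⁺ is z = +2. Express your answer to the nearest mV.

E = (26.8/z) · ln([Mg²⁺]_out/[Mg²⁺]_in) with z = +2.
= (26.8/2) · ln(0.659/0.741) = 13.40 · ln(0.8893)
= 13.40 · (-0.1173) = -1.57 mV

-2 mV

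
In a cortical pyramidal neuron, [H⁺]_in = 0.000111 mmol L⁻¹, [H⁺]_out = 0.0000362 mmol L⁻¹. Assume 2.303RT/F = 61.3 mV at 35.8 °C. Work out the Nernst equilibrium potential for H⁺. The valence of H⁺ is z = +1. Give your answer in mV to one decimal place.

E = (61.3/z) · log₁₀([H⁺]_out/[H⁺]_in) with z = +1.
= (61.3/1) · log₁₀(0.0000362/0.000111) = 61.30 · log₁₀(0.3261)
= 61.30 · (-0.4866) = -29.83 mV

-29.8 mV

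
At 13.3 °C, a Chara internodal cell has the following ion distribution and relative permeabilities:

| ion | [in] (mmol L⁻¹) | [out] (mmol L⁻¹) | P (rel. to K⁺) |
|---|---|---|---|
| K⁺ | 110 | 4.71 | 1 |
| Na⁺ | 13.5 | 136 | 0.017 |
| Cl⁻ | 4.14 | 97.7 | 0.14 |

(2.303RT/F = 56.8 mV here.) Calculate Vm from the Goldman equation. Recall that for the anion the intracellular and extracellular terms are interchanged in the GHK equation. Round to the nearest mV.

-69 mV

Vm = 56.8 · log₁₀[(Σ P·[cation]ₒ + Σ P·[anion]ᵢ) / (Σ P·[cation]ᵢ + Σ P·[anion]ₒ)]
Numerator = 1×4.71 + 0.017×136 + 0.14×4.14 = 7.602
Denominator = 1×110 + 0.017×13.5 + 0.14×97.7 = 123.9
Vm = 56.8 · log₁₀(0.061349) = 56.8 × (-1.2122) = -68.85 mV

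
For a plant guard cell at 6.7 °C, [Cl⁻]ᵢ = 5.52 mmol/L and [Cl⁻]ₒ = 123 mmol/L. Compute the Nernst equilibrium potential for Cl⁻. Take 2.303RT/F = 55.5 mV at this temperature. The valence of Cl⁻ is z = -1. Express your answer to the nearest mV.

-75 mV

E = (55.5/z) · log₁₀([Cl⁻]_out/[Cl⁻]_in) with z = -1.
For an anion, dividing by z = -1 reverses the sign.
= (55.5/-1) · log₁₀(123/5.52) = -55.50 · log₁₀(22.28)
= -55.50 · (1.3480) = -74.81 mV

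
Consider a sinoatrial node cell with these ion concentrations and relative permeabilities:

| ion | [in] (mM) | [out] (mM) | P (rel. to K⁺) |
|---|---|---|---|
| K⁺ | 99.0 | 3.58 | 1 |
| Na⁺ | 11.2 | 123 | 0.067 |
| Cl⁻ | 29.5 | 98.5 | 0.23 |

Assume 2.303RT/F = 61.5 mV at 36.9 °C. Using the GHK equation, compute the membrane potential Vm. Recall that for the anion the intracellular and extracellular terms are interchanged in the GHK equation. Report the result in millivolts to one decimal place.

-50.3 mV

Vm = 61.5 · log₁₀[(Σ P·[cation]ₒ + Σ P·[anion]ᵢ) / (Σ P·[cation]ᵢ + Σ P·[anion]ₒ)]
Numerator = 1×3.58 + 0.067×123 + 0.23×29.5 = 18.61
Denominator = 1×99.0 + 0.067×11.2 + 0.23×98.5 = 122.4
Vm = 61.5 · log₁₀(0.152) = 61.5 × (-0.8181) = -50.32 mV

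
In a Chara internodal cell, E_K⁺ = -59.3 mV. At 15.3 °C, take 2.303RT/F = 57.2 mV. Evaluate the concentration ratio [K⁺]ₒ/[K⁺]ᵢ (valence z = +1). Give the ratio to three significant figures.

0.0919

log₁₀([out]/[in]) = E·z/(57.2) = -59.3 × 1 / 57.2 = -1.0367
[out]/[in] = 10^(-1.0367) = 0.09189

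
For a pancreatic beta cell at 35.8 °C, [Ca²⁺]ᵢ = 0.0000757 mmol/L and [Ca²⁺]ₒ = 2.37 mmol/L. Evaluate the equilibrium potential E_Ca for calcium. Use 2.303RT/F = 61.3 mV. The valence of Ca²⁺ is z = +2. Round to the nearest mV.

138 mV

E = (61.3/z) · log₁₀([Ca²⁺]_out/[Ca²⁺]_in) with z = +2.
= (61.3/2) · log₁₀(2.37/0.0000757) = 30.65 · log₁₀(3.131e+04)
= 30.65 · (4.4957) = 137.79 mV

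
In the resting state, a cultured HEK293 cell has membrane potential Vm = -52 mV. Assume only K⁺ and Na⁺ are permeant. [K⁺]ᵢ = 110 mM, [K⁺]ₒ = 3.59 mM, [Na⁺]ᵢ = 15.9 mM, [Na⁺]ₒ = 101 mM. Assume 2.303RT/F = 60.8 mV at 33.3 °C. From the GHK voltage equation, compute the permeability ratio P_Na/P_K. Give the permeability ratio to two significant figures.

0.12

Let α = P_Na/P_K. GHK: Vm = 60.8·log₁₀[(Kₒ + α·Naₒ)/(Kᵢ + α·Naᵢ)].
10^(Vm/60.8) = 10^(-52.0/60.8) = 0.13955
So 0.13955·(Kᵢ + α·Naᵢ) = Kₒ + α·Naₒ → α = (0.13955·110.0 − 3.59) / (101.0 − 0.13955·15.9)
α = (15.35 − 3.59) / (101.0 − 2.219) = 11.76/98.78 = 0.1191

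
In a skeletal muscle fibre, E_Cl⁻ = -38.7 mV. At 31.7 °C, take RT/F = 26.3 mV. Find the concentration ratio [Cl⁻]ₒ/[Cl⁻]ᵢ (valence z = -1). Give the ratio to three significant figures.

4.36

ln([out]/[in]) = E·z/(26.3) = -38.7 × -1 / 26.3 = 1.4715
[out]/[in] = e^(1.4715) = 4.356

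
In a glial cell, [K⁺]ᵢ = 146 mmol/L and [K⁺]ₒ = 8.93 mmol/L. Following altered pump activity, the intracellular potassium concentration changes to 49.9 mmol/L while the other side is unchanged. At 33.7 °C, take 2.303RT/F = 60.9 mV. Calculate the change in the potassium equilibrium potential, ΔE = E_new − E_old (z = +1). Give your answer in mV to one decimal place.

E_old = (60.9/1)·log₁₀(8.93/146) = -73.90 mV
E_new = (60.9/1)·log₁₀(8.93/49.9) = -45.51 mV
ΔE = -45.51 − (-73.90) = 28.39 mV

28.4 mV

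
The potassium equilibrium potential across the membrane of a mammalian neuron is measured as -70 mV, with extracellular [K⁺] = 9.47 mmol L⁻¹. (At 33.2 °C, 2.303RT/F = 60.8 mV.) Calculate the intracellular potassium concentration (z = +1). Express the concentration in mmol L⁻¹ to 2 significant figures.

130 mmol L⁻¹

Nernst: E = (60.8/1) · log₁₀([out]/[in]), so log₁₀([out]/[in]) = -70.0 × 1 / 60.8 = -1.1513.
[out]/[in] = 10^(-1.1513) = 0.07058.
[in] = 9.47 / 0.07058 = 134.2 mmol L⁻¹.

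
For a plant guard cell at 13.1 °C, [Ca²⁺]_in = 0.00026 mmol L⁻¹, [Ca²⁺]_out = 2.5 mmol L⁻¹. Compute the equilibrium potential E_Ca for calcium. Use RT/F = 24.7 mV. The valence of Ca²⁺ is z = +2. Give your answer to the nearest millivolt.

E = (24.7/z) · ln([Ca²⁺]_out/[Ca²⁺]_in) with z = +2.
= (24.7/2) · ln(2.5/0.00026) = 12.35 · ln(9615)
= 12.35 · (9.1711) = 113.26 mV

113 mV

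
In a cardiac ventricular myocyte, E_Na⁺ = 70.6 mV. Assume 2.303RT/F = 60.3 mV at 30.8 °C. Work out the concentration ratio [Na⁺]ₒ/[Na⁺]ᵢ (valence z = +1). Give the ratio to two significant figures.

15

log₁₀([out]/[in]) = E·z/(60.3) = 70.6 × 1 / 60.3 = 1.1708
[out]/[in] = 10^(1.1708) = 14.82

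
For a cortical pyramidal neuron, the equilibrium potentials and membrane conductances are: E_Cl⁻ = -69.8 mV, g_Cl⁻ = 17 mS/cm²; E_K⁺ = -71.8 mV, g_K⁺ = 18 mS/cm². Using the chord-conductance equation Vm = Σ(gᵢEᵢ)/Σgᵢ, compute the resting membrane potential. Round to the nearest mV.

Σ gᵢEᵢ = 17·(-69.8) + 18·(-71.8) = -2479.00
Σ gᵢ = 17 + 18 = 35
Vm = -2479.00 / 35 = -70.83 mV

-71 mV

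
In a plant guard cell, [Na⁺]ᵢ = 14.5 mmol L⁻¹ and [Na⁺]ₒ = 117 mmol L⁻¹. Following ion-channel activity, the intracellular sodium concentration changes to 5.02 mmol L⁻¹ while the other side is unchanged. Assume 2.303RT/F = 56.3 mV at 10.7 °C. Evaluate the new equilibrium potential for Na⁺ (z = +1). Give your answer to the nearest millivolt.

77 mV

After the shift: [Na⁺]_out = 117, [Na⁺]_in = 5.02 mmol L⁻¹.
E_new = (56.3/1)·log₁₀(117/5.02) = 56.30 · (1.3675) = 76.99 mV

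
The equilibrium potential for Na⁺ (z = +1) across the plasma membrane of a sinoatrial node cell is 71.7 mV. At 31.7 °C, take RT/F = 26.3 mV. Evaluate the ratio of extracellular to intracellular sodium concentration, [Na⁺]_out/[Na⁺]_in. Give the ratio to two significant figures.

15

ln([out]/[in]) = E·z/(26.3) = 71.7 × 1 / 26.3 = 2.7262
[out]/[in] = e^(2.7262) = 15.28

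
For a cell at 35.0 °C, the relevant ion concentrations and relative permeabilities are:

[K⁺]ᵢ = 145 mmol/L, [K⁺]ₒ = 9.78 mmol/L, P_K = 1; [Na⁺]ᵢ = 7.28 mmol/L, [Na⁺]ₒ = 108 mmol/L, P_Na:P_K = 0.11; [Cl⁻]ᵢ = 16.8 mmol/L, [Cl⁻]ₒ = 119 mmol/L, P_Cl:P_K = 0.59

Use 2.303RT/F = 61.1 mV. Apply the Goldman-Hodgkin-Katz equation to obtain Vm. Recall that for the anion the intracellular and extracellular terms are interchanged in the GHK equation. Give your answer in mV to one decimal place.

Vm = 61.1 · log₁₀[(Σ P·[cation]ₒ + Σ P·[anion]ᵢ) / (Σ P·[cation]ᵢ + Σ P·[anion]ₒ)]
Numerator = 1×9.78 + 0.11×108 + 0.59×16.8 = 31.57
Denominator = 1×145 + 0.11×7.28 + 0.59×119 = 216
Vm = 61.1 · log₁₀(0.14616) = 61.1 × (-0.8352) = -51.03 mV

-51.0 mV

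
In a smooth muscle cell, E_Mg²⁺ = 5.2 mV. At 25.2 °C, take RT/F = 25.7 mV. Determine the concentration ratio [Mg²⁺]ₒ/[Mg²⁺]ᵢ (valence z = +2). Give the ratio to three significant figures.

ln([out]/[in]) = E·z/(25.7) = 5.2 × 2 / 25.7 = 0.4047
[out]/[in] = e^(0.4047) = 1.499

1.50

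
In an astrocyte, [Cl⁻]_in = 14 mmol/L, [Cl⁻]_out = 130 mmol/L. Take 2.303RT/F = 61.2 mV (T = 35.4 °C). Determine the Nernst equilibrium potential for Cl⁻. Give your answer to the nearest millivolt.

-59 mV

E = (61.2/z) · log₁₀([Cl⁻]_out/[Cl⁻]_in) with z = -1.
For an anion, dividing by z = -1 reverses the sign.
= (61.2/-1) · log₁₀(130/14) = -61.20 · log₁₀(9.286)
= -61.20 · (0.9678) = -59.23 mV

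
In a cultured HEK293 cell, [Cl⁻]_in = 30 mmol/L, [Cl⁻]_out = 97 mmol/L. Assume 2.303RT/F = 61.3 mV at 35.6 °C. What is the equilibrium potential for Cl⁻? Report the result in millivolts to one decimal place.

-31.2 mV

E = (61.3/z) · log₁₀([Cl⁻]_out/[Cl⁻]_in) with z = -1.
For an anion, dividing by z = -1 reverses the sign.
= (61.3/-1) · log₁₀(97/30) = -61.30 · log₁₀(3.233)
= -61.30 · (0.5097) = -31.24 mV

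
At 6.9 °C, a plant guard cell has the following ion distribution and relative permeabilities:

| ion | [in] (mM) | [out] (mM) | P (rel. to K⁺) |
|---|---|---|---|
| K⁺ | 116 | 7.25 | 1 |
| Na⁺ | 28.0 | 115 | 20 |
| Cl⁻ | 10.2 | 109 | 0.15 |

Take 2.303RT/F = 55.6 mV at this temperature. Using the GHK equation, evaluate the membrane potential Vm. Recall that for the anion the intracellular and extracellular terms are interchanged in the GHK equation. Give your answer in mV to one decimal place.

29.1 mV

Vm = 55.6 · log₁₀[(Σ P·[cation]ₒ + Σ P·[anion]ᵢ) / (Σ P·[cation]ᵢ + Σ P·[anion]ₒ)]
Numerator = 1×7.25 + 20×115 + 0.15×10.2 = 2309
Denominator = 1×116 + 20×28.0 + 0.15×109 = 692.4
Vm = 55.6 · log₁₀(3.3347) = 55.6 × (0.5231) = 29.08 mV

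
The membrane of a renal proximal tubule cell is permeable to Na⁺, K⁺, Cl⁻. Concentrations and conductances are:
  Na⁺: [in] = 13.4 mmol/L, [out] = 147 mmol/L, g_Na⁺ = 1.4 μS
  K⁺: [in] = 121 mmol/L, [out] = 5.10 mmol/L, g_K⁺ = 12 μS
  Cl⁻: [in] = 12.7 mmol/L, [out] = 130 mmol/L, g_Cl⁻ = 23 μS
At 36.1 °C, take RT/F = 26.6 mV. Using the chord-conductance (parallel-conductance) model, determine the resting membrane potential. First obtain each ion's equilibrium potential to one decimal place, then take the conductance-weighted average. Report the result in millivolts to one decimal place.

E_Na⁺ = (26.6/1)·ln(147/13.4) = 63.7 mV
E_K⁺ = (26.6/1)·ln(5.10/121) = -84.2 mV
E_Cl⁻ = (26.6/-1)·ln(130/12.7) = -61.9 mV
Vm = (Σ gᵢEᵢ)/(Σ gᵢ) = (1.4·63.7 + 12·-84.2 + 23·-61.9) / (1.4 + 12 + 23)
= -2344.92 / 36.4 = -64.42 mV

-64.4 mV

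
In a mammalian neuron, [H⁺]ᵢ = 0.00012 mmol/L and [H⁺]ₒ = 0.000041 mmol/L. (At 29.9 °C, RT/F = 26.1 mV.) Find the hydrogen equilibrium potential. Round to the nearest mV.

E = (26.1/z) · ln([H⁺]_out/[H⁺]_in) with z = +1.
= (26.1/1) · ln(0.000041/0.00012) = 26.10 · ln(0.3417)
= 26.10 · (-1.0739) = -28.03 mV

-28 mV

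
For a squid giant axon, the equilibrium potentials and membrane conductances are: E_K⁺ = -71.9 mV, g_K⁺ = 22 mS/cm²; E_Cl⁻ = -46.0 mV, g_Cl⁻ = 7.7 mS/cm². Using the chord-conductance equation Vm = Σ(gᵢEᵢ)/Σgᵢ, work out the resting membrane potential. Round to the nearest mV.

-65 mV

Σ gᵢEᵢ = 22·(-71.9) + 7.7·(-46.0) = -1936.00
Σ gᵢ = 22 + 7.7 = 29.7
Vm = -1936.00 / 29.7 = -65.19 mV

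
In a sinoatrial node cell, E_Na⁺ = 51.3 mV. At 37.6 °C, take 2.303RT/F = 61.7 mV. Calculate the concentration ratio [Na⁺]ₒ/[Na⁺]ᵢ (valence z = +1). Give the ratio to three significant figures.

log₁₀([out]/[in]) = E·z/(61.7) = 51.3 × 1 / 61.7 = 0.8314
[out]/[in] = 10^(0.8314) = 6.783

6.78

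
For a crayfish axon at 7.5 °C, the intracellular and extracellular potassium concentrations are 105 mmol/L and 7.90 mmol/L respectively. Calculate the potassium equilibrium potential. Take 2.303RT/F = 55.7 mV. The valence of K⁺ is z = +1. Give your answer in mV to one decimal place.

E = (55.7/z) · log₁₀([K⁺]_out/[K⁺]_in) with z = +1.
= (55.7/1) · log₁₀(7.90/105) = 55.70 · log₁₀(0.07524)
= 55.70 · (-1.1236) = -62.58 mV

-62.6 mV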